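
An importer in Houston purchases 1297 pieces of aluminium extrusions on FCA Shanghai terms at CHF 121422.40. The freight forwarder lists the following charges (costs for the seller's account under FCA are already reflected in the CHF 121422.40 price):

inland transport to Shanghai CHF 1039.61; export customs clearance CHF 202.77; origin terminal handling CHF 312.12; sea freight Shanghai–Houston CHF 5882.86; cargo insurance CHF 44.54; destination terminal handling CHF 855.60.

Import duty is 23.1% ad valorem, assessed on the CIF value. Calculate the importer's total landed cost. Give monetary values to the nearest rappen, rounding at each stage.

FCA: the seller delivers export-cleared goods to the carrier; the buyer bears costs from that point.
Already in the invoice (seller's account under FCA): inland to port, export clearance — exclude.
CIF value = FCA price + origin terminal + freight + insurance = 121422.40 + 312.12 + 5882.86 + 44.54 = 127661.92
Import duty = 127661.92 × 23.1% = 29489.90
Buyer bears: origin terminal 312.12 + freight 5882.86 + insurance 44.54 + destination terminal 855.60 + duty 29489.90 = 36585.02
Landed cost = invoice 121422.40 + 36585.02 = 158007.42

Total landed cost: CHF 158007.42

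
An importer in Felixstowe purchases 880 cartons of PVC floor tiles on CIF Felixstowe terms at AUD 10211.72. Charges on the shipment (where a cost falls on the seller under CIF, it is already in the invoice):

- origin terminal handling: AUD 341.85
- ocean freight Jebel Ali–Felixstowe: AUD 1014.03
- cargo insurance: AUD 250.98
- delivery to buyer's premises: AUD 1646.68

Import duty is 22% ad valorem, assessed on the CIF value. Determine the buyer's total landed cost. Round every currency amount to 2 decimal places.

CIF: the seller pays costs through ocean freight and marine insurance to the destination port.
Already in the invoice (seller's account under CIF): origin terminal, freight, insurance — exclude.
The CIF price already equals the CIF value: 10211.72
Import duty = 10211.72 × 22% = 2246.58
Buyer bears: delivery 1646.68 + duty 2246.58 = 3893.26
Landed cost = invoice 10211.72 + 3893.26 = 14104.98

Total landed cost: AUD 14104.98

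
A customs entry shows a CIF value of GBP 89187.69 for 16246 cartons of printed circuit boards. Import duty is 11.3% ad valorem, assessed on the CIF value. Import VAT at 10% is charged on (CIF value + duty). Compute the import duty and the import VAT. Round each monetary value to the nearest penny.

Import duty = 89187.69 × 11.3% = 10078.21
VAT base = CIF + duty = 89187.69 + 10078.21 = 99265.90
Import VAT = 99265.90 × 10% = 9926.59

Import duty: GBP 10078.21; import VAT: GBP 9926.59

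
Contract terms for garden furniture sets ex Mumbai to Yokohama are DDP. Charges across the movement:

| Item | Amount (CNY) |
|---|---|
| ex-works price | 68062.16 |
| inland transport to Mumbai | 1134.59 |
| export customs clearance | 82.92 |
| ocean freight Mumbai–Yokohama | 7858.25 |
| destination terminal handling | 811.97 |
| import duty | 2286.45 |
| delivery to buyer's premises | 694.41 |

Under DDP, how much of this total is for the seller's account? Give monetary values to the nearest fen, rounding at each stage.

Seller's account: CNY 80930.75

DDP: the seller bears all costs including import duty.
Seller's account: goods 68062.16 + inland to port 1134.59 + export clearance 82.92 + freight 7858.25 + destination terminal 811.97 + duty 2286.45 + delivery 694.41 = 80930.75
Buyer's account: 0.00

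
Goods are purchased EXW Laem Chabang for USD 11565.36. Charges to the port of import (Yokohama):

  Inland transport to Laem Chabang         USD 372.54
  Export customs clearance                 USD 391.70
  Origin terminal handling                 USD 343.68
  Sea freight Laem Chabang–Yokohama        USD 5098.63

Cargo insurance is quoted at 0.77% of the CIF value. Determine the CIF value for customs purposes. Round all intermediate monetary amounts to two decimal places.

Let C be the CIF value. C = EXW price + pre-shipment costs + freight + 0.77% × C
C − 0.77% × C = 11565.36 + 372.54 + 391.70 + 343.68 + 5098.63
0.9923 × C = 17771.91
C = 17771.91 / 0.9923 = 17909.82
Insurance premium = 0.77% × 17909.82 = 137.91

CIF value: USD 17909.82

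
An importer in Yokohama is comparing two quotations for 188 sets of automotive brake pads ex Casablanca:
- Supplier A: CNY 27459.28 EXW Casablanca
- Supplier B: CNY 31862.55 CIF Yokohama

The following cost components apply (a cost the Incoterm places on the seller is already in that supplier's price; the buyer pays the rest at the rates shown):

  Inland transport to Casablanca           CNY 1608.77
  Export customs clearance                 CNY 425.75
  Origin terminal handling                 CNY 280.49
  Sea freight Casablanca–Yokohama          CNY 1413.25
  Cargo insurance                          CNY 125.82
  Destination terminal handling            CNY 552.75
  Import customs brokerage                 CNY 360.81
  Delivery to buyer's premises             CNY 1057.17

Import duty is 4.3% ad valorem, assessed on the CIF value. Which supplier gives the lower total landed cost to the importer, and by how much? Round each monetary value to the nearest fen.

Supplier A (EXW):
CIF value = EXW price + inland to port + export clearance + origin terminal + freight + insurance = 27459.28 + 1608.77 + 425.75 + 280.49 + 1413.25 + 125.82 = 31313.36
Import duty = 31313.36 × 4.3% = 1346.47
Buyer bears (A): 1608.77 + 425.75 + 280.49 + 1413.25 + 125.82 + 552.75 + 360.81 + 1057.17 = 5824.81
Landed cost (A) = invoice 27459.28 + 5824.81 + duty 1346.47 = 34630.56
Supplier B (CIF):
The CIF price already equals the CIF value: 31862.55
Import duty = 31862.55 × 4.3% = 1370.09
Buyer bears (B): 552.75 + 360.81 + 1057.17 = 1970.73
Landed cost (B) = invoice 31862.55 + 1970.73 + duty 1370.09 = 35203.37
Difference = |34630.56 − 35203.37| = 572.81

Supplier A is cheaper by CNY 572.81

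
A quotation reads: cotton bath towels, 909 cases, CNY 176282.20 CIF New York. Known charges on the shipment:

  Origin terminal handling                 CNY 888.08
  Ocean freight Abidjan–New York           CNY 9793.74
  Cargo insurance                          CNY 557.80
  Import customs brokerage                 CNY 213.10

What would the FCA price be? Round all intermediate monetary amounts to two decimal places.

FCA price: CNY 165042.58

Not relevant to the conversion: brokerage — on the buyer under both terms; not part of either seller's price.
From CIF to FCA, the seller no longer bears: origin terminal, freight, insurance.
FCA price = 176282.20 − 888.08 − 9793.74 − 557.80 = 165042.58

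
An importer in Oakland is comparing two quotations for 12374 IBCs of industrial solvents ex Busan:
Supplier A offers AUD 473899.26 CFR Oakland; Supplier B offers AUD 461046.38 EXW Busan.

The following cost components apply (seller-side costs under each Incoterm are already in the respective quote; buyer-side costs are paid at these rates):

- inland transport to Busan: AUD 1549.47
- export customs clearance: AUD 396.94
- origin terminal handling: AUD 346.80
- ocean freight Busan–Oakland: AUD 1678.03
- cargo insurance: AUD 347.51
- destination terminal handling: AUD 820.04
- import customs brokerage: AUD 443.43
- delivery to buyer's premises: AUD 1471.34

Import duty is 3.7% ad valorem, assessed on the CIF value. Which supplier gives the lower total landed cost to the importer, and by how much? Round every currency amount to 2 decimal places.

Supplier A (CFR):
CIF value = CFR price + insurance = 473899.26 + 347.51 = 474246.77
Import duty = 474246.77 × 3.7% = 17547.13
Buyer bears (A): 347.51 + 820.04 + 443.43 + 1471.34 = 3082.32
Landed cost (A) = invoice 473899.26 + 3082.32 + duty 17547.13 = 494528.71
Supplier B (EXW):
CIF value = EXW price + inland to port + export clearance + origin terminal + freight + insurance = 461046.38 + 1549.47 + 396.94 + 346.80 + 1678.03 + 347.51 = 465365.13
Import duty = 465365.13 × 3.7% = 17218.51
Buyer bears (B): 1549.47 + 396.94 + 346.80 + 1678.03 + 347.51 + 820.04 + 443.43 + 1471.34 = 7053.56
Landed cost (B) = invoice 461046.38 + 7053.56 + duty 17218.51 = 485318.45
Difference = |494528.71 − 485318.45| = 9210.26

Supplier B is cheaper by AUD 9210.26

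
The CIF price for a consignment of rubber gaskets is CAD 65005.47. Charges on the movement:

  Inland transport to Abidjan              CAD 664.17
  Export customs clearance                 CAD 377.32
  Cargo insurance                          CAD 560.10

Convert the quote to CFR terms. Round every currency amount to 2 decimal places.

Not relevant to the conversion: inland to port, export clearance — on the seller under both CIF and CFR; already in the CIF price and stays in the CFR price.
From CIF to CFR, the seller no longer bears: insurance.
CFR price = 65005.47 − 560.10 = 64445.37

CFR price: CAD 64445.37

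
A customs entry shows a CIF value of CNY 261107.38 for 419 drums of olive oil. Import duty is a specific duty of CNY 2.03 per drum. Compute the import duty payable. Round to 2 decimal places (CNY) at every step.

Import duty: CNY 850.57

Import duty = 419 × 2.03 = 850.57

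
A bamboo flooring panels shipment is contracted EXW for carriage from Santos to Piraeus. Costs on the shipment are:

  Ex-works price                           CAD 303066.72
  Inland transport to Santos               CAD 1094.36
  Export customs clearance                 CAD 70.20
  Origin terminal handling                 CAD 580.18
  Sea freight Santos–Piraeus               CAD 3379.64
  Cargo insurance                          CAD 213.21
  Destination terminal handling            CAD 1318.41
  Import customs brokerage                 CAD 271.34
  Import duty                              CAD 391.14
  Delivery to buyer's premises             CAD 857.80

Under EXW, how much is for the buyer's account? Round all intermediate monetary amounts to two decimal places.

EXW: the seller makes goods available at their premises; the buyer bears all onward costs.
Seller's account: goods 303066.72 = 303066.72
Buyer's account: inland to port 1094.36 + export clearance 70.20 + origin terminal 580.18 + freight 3379.64 + insurance 213.21 + destination terminal 1318.41 + brokerage 271.34 + duty 391.14 + delivery 857.80 = 8176.28

Buyer's account: CAD 8176.28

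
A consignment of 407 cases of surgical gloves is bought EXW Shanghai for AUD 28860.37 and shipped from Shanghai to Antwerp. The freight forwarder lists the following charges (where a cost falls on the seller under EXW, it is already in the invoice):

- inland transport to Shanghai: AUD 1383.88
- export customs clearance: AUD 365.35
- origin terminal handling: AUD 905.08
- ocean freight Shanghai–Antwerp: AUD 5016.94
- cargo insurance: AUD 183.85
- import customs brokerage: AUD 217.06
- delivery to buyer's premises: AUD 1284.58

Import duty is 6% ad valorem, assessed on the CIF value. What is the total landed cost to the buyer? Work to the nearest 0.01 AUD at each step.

EXW: the seller makes goods available at their premises; the buyer bears all onward costs.
CIF value = EXW price + inland to port + export clearance + origin terminal + freight + insurance = 28860.37 + 1383.88 + 365.35 + 905.08 + 5016.94 + 183.85 = 36715.47
Import duty = 36715.47 × 6% = 2202.93
Buyer bears: inland to port 1383.88 + export clearance 365.35 + origin terminal 905.08 + freight 5016.94 + insurance 183.85 + brokerage 217.06 + delivery 1284.58 + duty 2202.93 = 11559.67
Landed cost = invoice 28860.37 + 11559.67 = 40420.04

Total landed cost: AUD 40420.04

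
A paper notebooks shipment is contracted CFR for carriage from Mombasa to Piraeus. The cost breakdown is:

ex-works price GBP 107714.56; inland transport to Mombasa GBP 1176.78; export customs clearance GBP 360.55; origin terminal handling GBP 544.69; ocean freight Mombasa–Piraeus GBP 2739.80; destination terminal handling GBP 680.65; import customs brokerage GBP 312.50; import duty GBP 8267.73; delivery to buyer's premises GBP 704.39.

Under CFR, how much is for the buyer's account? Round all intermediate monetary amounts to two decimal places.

CFR: the seller pays costs through ocean freight to the destination port, but not insurance.
Seller's account: goods 107714.56 + inland to port 1176.78 + export clearance 360.55 + origin terminal 544.69 + freight 2739.80 = 112536.38
Buyer's account: destination terminal 680.65 + brokerage 312.50 + duty 8267.73 + delivery 704.39 = 9965.27

Buyer's account: GBP 9965.27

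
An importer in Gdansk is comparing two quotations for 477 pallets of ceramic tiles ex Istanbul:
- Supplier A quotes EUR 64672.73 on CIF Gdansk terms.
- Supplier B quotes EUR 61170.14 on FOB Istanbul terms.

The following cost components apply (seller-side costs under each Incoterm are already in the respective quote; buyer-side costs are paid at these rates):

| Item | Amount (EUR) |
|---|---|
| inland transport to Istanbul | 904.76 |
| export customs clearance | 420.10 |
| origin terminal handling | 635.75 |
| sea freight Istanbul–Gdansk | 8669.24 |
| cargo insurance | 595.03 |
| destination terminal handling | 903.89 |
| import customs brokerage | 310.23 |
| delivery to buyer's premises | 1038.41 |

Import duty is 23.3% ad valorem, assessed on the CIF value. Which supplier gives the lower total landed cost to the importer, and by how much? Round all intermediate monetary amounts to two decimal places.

Supplier A (CIF):
The CIF price already equals the CIF value: 64672.73
Import duty = 64672.73 × 23.3% = 15068.75
Buyer bears (A): 903.89 + 310.23 + 1038.41 = 2252.53
Landed cost (A) = invoice 64672.73 + 2252.53 + duty 15068.75 = 81994.01
Supplier B (FOB):
CIF value = FOB price + freight + insurance = 61170.14 + 8669.24 + 595.03 = 70434.41
Import duty = 70434.41 × 23.3% = 16411.22
Buyer bears (B): 8669.24 + 595.03 + 903.89 + 310.23 + 1038.41 = 11516.80
Landed cost (B) = invoice 61170.14 + 11516.80 + duty 16411.22 = 89098.16
Difference = |81994.01 − 89098.16| = 7104.15

Supplier A is cheaper by EUR 7104.15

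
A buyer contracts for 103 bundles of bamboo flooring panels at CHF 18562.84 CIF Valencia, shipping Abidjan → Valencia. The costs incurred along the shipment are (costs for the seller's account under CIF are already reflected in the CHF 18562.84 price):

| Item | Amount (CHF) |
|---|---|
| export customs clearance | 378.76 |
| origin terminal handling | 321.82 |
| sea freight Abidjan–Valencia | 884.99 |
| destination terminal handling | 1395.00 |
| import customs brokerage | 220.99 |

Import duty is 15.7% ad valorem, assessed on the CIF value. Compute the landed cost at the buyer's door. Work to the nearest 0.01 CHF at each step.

Total landed cost: CHF 23093.20

CIF: the seller pays costs through ocean freight and marine insurance to the destination port.
Already in the invoice (seller's account under CIF): export clearance, origin terminal, freight — exclude.
The CIF price already equals the CIF value: 18562.84
Import duty = 18562.84 × 15.7% = 2914.37
Buyer bears: destination terminal 1395.00 + brokerage 220.99 + duty 2914.37 = 4530.36
Landed cost = invoice 18562.84 + 4530.36 = 23093.20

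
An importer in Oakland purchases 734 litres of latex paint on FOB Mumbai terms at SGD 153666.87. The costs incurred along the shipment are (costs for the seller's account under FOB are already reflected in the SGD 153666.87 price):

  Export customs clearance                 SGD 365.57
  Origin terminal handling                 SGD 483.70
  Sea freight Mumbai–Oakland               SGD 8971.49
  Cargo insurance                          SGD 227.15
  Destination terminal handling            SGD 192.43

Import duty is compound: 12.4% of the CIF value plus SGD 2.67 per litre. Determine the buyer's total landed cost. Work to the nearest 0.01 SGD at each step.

FOB: the seller bears costs until goods are on board at the origin port; the buyer bears freight, insurance and all costs thereafter.
Already in the invoice (seller's account under FOB): export clearance, origin terminal — exclude.
CIF value = FOB price + freight + insurance = 153666.87 + 8971.49 + 227.15 = 162865.51
Ad valorem component: 162865.51 × 12.4% = 20195.32
Specific component: 734 × 2.67 = 1959.78
Import duty = 20195.32 + 1959.78 = 22155.10
Buyer bears: freight 8971.49 + insurance 227.15 + destination terminal 192.43 + duty 22155.10 = 31546.17
Landed cost = invoice 153666.87 + 31546.17 = 185213.04

Total landed cost: SGD 185213.04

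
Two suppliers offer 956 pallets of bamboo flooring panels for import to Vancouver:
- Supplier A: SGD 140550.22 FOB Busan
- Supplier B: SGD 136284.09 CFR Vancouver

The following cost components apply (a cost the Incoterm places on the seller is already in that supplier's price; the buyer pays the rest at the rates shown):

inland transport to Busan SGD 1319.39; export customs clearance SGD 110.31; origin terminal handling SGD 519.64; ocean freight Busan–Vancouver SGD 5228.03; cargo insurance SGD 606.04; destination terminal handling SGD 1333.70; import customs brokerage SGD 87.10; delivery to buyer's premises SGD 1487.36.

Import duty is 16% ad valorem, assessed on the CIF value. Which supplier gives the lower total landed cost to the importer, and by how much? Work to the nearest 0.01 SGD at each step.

Supplier A (FOB):
CIF value = FOB price + freight + insurance = 140550.22 + 5228.03 + 606.04 = 146384.29
Import duty = 146384.29 × 16% = 23421.49
Buyer bears (A): 5228.03 + 606.04 + 1333.70 + 87.10 + 1487.36 = 8742.23
Landed cost (A) = invoice 140550.22 + 8742.23 + duty 23421.49 = 172713.94
Supplier B (CFR):
CIF value = CFR price + insurance = 136284.09 + 606.04 = 136890.13
Import duty = 136890.13 × 16% = 21902.42
Buyer bears (B): 606.04 + 1333.70 + 87.10 + 1487.36 = 3514.20
Landed cost (B) = invoice 136284.09 + 3514.20 + duty 21902.42 = 161700.71
Difference = |172713.94 − 161700.71| = 11013.23

Supplier B is cheaper by SGD 11013.23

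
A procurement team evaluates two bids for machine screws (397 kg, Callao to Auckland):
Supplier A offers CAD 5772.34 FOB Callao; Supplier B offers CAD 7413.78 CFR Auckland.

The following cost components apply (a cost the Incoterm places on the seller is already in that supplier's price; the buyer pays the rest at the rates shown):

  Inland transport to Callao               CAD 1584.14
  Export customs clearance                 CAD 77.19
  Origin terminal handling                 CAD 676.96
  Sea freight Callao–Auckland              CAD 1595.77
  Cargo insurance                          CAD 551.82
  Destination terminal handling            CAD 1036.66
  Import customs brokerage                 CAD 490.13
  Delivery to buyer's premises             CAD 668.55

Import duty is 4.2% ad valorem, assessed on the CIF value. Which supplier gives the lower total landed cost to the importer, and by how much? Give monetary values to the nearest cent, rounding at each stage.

Supplier A is cheaper by CAD 47.59

Supplier A (FOB):
CIF value = FOB price + freight + insurance = 5772.34 + 1595.77 + 551.82 = 7919.93
Import duty = 7919.93 × 4.2% = 332.64
Buyer bears (A): 1595.77 + 551.82 + 1036.66 + 490.13 + 668.55 = 4342.93
Landed cost (A) = invoice 5772.34 + 4342.93 + duty 332.64 = 10447.91
Supplier B (CFR):
CIF value = CFR price + insurance = 7413.78 + 551.82 = 7965.60
Import duty = 7965.60 × 4.2% = 334.56
Buyer bears (B): 551.82 + 1036.66 + 490.13 + 668.55 = 2747.16
Landed cost (B) = invoice 7413.78 + 2747.16 + duty 334.56 = 10495.50
Difference = |10447.91 − 10495.50| = 47.59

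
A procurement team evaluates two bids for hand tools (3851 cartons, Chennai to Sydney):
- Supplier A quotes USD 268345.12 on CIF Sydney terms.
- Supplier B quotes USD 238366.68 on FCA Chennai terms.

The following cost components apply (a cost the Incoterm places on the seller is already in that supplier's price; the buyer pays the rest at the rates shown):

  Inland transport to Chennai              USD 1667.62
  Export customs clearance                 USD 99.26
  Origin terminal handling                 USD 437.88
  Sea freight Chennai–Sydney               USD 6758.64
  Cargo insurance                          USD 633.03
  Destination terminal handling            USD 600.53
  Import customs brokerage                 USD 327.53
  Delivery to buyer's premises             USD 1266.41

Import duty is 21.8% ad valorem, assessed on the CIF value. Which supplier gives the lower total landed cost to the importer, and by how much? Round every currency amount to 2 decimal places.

Supplier A (CIF):
The CIF price already equals the CIF value: 268345.12
Import duty = 268345.12 × 21.8% = 58499.24
Buyer bears (A): 600.53 + 327.53 + 1266.41 = 2194.47
Landed cost (A) = invoice 268345.12 + 2194.47 + duty 58499.24 = 329038.83
Supplier B (FCA):
CIF value = FCA price + origin terminal + freight + insurance = 238366.68 + 437.88 + 6758.64 + 633.03 = 246196.23
Import duty = 246196.23 × 21.8% = 53670.78
Buyer bears (B): 437.88 + 6758.64 + 633.03 + 600.53 + 327.53 + 1266.41 = 10024.02
Landed cost (B) = invoice 238366.68 + 10024.02 + duty 53670.78 = 302061.48
Difference = |329038.83 − 302061.48| = 26977.35

Supplier B is cheaper by USD 26977.35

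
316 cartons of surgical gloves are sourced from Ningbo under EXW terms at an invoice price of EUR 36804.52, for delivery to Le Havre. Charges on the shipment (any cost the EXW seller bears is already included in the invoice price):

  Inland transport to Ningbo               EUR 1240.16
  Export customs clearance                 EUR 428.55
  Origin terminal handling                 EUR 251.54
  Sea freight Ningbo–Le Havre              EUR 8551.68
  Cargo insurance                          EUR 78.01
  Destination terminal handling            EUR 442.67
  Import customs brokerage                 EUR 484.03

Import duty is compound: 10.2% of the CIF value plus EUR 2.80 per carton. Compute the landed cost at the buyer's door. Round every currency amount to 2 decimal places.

Total landed cost: EUR 53996.11

EXW: the seller makes goods available at their premises; the buyer bears all onward costs.
CIF value = EXW price + inland to port + export clearance + origin terminal + freight + insurance = 36804.52 + 1240.16 + 428.55 + 251.54 + 8551.68 + 78.01 = 47354.46
Ad valorem component: 47354.46 × 10.2% = 4830.15
Specific component: 316 × 2.80 = 884.80
Import duty = 4830.15 + 884.80 = 5714.95
Buyer bears: inland to port 1240.16 + export clearance 428.55 + origin terminal 251.54 + freight 8551.68 + insurance 78.01 + destination terminal 442.67 + brokerage 484.03 + duty 5714.95 = 17191.59
Landed cost = invoice 36804.52 + 17191.59 = 53996.11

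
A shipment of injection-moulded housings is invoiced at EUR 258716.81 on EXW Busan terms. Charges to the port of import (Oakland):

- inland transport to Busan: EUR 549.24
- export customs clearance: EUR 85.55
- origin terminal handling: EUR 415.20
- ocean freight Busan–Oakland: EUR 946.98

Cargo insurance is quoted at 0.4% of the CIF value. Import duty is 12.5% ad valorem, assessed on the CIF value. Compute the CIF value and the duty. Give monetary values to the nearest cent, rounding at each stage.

CIF value: EUR 261760.82; import duty: EUR 32720.10

Let C be the CIF value. C = EXW price + pre-shipment costs + freight + 0.4% × C
C − 0.4% × C = 258716.81 + 549.24 + 85.55 + 415.20 + 946.98
0.996 × C = 260713.78
C = 260713.78 / 0.996 = 261760.82
Insurance premium = 0.4% × 261760.82 = 1047.04
Import duty = 261760.82 × 12.5% = 32720.10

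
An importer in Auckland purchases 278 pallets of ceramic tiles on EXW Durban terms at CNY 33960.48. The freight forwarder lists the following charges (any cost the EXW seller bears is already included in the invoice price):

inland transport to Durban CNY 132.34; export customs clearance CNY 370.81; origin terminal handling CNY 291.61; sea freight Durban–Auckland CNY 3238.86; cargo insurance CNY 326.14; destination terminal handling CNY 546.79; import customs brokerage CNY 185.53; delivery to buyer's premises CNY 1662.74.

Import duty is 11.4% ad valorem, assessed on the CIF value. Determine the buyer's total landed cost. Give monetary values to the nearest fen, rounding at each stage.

EXW: the seller makes goods available at their premises; the buyer bears all onward costs.
CIF value = EXW price + inland to port + export clearance + origin terminal + freight + insurance = 33960.48 + 132.34 + 370.81 + 291.61 + 3238.86 + 326.14 = 38320.24
Import duty = 38320.24 × 11.4% = 4368.51
Buyer bears: inland to port 132.34 + export clearance 370.81 + origin terminal 291.61 + freight 3238.86 + insurance 326.14 + destination terminal 546.79 + brokerage 185.53 + delivery 1662.74 + duty 4368.51 = 11123.33
Landed cost = invoice 33960.48 + 11123.33 = 45083.81

Total landed cost: CNY 45083.81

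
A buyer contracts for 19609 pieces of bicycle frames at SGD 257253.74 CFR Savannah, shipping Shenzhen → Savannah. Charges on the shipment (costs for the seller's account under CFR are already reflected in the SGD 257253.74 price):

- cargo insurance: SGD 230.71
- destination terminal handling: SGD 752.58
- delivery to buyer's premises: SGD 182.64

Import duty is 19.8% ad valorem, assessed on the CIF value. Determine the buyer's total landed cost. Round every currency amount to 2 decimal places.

Total landed cost: SGD 309401.59

CFR: the seller pays costs through ocean freight to the destination port, but not insurance.
CIF value = CFR price + insurance = 257253.74 + 230.71 = 257484.45
Import duty = 257484.45 × 19.8% = 50981.92
Buyer bears: insurance 230.71 + destination terminal 752.58 + delivery 182.64 + duty 50981.92 = 52147.85
Landed cost = invoice 257253.74 + 52147.85 = 309401.59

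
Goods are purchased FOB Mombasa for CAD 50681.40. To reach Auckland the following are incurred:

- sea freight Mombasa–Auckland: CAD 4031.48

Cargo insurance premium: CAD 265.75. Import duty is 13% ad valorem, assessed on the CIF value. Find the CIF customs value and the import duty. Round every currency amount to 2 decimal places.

CIF value: CAD 54978.63; import duty: CAD 7147.22

CIF = FOB price + freight + insurance
CIF = 50681.40 + 4031.48 + 265.75 = 54978.63
Import duty = 54978.63 × 13% = 7147.22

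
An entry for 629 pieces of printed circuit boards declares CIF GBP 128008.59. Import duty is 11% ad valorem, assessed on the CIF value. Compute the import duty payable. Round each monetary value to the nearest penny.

Import duty: GBP 14080.94

Import duty = 128008.59 × 11% = 14080.94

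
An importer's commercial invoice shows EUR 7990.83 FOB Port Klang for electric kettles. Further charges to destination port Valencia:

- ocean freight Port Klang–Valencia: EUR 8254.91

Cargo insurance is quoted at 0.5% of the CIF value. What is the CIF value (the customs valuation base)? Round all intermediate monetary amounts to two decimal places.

CIF value: EUR 16327.38

Let C be the CIF value. C = FOB price + freight + 0.5% × C
C − 0.5% × C = 7990.83 + 8254.91
0.995 × C = 16245.74
C = 16245.74 / 0.995 = 16327.38
Insurance premium = 0.5% × 16327.38 = 81.64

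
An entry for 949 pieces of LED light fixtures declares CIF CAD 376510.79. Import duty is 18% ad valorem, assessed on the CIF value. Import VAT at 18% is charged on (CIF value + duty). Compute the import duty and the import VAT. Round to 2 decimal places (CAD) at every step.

Import duty: CAD 67771.94; import VAT: CAD 79970.89

Import duty = 376510.79 × 18% = 67771.94
VAT base = CIF + duty = 376510.79 + 67771.94 = 444282.73
Import VAT = 444282.73 × 18% = 79970.89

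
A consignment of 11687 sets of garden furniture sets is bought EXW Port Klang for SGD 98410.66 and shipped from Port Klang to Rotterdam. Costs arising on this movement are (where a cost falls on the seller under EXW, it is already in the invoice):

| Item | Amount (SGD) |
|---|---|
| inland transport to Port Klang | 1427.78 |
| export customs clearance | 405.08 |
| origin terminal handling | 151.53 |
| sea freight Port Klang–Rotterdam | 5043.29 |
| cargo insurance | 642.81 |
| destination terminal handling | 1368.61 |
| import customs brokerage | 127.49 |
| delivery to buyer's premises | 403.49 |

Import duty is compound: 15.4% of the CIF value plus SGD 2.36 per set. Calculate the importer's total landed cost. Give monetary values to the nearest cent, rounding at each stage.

EXW: the seller makes goods available at their premises; the buyer bears all onward costs.
CIF value = EXW price + inland to port + export clearance + origin terminal + freight + insurance = 98410.66 + 1427.78 + 405.08 + 151.53 + 5043.29 + 642.81 = 106081.15
Ad valorem component: 106081.15 × 15.4% = 16336.50
Specific component: 11687 × 2.36 = 27581.32
Import duty = 16336.50 + 27581.32 = 43917.82
Buyer bears: inland to port 1427.78 + export clearance 405.08 + origin terminal 151.53 + freight 5043.29 + insurance 642.81 + destination terminal 1368.61 + brokerage 127.49 + delivery 403.49 + duty 43917.82 = 53487.90
Landed cost = invoice 98410.66 + 53487.90 = 151898.56

Total landed cost: SGD 151898.56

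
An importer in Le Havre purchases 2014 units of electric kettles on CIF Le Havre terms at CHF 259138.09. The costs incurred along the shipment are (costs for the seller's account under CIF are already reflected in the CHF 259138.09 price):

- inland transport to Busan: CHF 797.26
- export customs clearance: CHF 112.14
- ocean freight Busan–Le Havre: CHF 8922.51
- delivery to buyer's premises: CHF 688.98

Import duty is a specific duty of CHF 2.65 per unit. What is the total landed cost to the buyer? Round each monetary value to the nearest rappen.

Total landed cost: CHF 265164.17

CIF: the seller pays costs through ocean freight and marine insurance to the destination port.
Already in the invoice (seller's account under CIF): inland to port, export clearance, freight — exclude.
The CIF price already equals the CIF value: 259138.09
Import duty = 2014 × 2.65 = 5337.10
Buyer bears: delivery 688.98 + duty 5337.10 = 6026.08
Landed cost = invoice 259138.09 + 6026.08 = 265164.17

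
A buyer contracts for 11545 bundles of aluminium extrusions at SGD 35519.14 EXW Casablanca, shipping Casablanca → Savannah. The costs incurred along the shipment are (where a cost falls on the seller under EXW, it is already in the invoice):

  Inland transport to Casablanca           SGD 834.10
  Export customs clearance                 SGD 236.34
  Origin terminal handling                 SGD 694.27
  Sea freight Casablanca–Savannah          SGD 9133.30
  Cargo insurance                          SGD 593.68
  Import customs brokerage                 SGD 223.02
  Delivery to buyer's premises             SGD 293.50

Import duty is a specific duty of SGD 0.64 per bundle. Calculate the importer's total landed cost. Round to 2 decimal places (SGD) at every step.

EXW: the seller makes goods available at their premises; the buyer bears all onward costs.
CIF value = EXW price + inland to port + export clearance + origin terminal + freight + insurance = 35519.14 + 834.10 + 236.34 + 694.27 + 9133.30 + 593.68 = 47010.83
Import duty = 11545 × 0.64 = 7388.80
Buyer bears: inland to port 834.10 + export clearance 236.34 + origin terminal 694.27 + freight 9133.30 + insurance 593.68 + brokerage 223.02 + delivery 293.50 + duty 7388.80 = 19397.01
Landed cost = invoice 35519.14 + 19397.01 = 54916.15

Total landed cost: SGD 54916.15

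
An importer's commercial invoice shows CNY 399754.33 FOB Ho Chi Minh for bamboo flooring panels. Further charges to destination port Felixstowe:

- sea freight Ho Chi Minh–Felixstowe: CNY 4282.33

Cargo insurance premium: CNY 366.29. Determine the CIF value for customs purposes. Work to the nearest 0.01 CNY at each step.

CIF value: CNY 404402.95

CIF = FOB price + freight + insurance
CIF = 399754.33 + 4282.33 + 366.29 = 404402.95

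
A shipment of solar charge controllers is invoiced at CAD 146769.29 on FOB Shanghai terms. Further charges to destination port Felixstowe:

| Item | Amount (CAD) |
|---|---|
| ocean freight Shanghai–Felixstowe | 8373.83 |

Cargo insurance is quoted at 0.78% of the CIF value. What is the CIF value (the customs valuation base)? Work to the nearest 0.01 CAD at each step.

CIF value: CAD 156362.75

Let C be the CIF value. C = FOB price + freight + 0.78% × C
C − 0.78% × C = 146769.29 + 8373.83
0.9922 × C = 155143.12
C = 155143.12 / 0.9922 = 156362.75
Insurance premium = 0.78% × 156362.75 = 1219.63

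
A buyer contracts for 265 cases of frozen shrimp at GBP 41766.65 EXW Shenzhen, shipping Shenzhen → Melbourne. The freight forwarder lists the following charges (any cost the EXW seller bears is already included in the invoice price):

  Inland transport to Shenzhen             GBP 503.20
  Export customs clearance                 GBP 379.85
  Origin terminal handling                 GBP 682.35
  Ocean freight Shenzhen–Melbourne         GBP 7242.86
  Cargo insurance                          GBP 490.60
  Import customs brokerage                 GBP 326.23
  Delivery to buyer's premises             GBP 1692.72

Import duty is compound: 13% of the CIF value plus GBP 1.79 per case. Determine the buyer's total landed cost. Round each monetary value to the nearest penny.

EXW: the seller makes goods available at their premises; the buyer bears all onward costs.
CIF value = EXW price + inland to port + export clearance + origin terminal + freight + insurance = 41766.65 + 503.20 + 379.85 + 682.35 + 7242.86 + 490.60 = 51065.51
Ad valorem component: 51065.51 × 13% = 6638.52
Specific component: 265 × 1.79 = 474.35
Import duty = 6638.52 + 474.35 = 7112.87
Buyer bears: inland to port 503.20 + export clearance 379.85 + origin terminal 682.35 + freight 7242.86 + insurance 490.60 + brokerage 326.23 + delivery 1692.72 + duty 7112.87 = 18430.68
Landed cost = invoice 41766.65 + 18430.68 = 60197.33

Total landed cost: GBP 60197.33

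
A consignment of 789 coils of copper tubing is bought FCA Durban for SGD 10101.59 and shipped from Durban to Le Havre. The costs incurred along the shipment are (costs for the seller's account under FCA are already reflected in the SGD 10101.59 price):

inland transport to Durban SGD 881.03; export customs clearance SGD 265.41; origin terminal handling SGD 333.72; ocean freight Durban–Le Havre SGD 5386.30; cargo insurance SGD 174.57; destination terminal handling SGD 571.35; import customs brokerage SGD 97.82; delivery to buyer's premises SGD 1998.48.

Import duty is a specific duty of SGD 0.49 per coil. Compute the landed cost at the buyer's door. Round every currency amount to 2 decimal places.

FCA: the seller delivers export-cleared goods to the carrier; the buyer bears costs from that point.
Already in the invoice (seller's account under FCA): inland to port, export clearance — exclude.
CIF value = FCA price + origin terminal + freight + insurance = 10101.59 + 333.72 + 5386.30 + 174.57 = 15996.18
Import duty = 789 × 0.49 = 386.61
Buyer bears: origin terminal 333.72 + freight 5386.30 + insurance 174.57 + destination terminal 571.35 + brokerage 97.82 + delivery 1998.48 + duty 386.61 = 8948.85
Landed cost = invoice 10101.59 + 8948.85 = 19050.44

Total landed cost: SGD 19050.44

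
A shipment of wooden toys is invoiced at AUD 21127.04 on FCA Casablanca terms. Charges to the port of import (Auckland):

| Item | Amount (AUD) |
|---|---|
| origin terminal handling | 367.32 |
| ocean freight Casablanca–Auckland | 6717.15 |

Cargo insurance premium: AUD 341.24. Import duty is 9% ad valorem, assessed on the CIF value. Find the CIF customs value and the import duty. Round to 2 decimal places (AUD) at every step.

CIF = FCA price + pre-shipment costs + freight + insurance
CIF = 21127.04 + 367.32 + 6717.15 + 341.24 = 28552.75
Import duty = 28552.75 × 9% = 2569.75

CIF value: AUD 28552.75; import duty: AUD 2569.75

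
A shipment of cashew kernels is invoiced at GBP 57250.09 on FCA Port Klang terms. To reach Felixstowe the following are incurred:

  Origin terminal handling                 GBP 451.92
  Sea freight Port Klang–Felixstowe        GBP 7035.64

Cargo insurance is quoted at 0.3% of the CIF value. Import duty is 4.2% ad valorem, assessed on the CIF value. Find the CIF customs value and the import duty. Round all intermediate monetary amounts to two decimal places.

CIF value: GBP 64932.45; import duty: GBP 2727.16

Let C be the CIF value. C = FCA price + pre-shipment costs + freight + 0.3% × C
C − 0.3% × C = 57250.09 + 451.92 + 7035.64
0.997 × C = 64737.65
C = 64737.65 / 0.997 = 64932.45
Insurance premium = 0.3% × 64932.45 = 194.80
Import duty = 64932.45 × 4.2% = 2727.16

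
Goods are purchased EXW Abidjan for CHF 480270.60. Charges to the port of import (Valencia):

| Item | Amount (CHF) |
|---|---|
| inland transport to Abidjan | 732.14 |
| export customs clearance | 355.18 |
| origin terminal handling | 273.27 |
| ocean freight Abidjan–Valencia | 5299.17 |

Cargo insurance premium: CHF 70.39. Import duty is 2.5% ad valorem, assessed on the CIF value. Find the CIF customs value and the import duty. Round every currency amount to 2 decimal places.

CIF value: CHF 487000.75; import duty: CHF 12175.02

CIF = EXW price + pre-shipment costs + freight + insurance
CIF = 480270.60 + 732.14 + 355.18 + 273.27 + 5299.17 + 70.39 = 487000.75
Import duty = 487000.75 × 2.5% = 12175.02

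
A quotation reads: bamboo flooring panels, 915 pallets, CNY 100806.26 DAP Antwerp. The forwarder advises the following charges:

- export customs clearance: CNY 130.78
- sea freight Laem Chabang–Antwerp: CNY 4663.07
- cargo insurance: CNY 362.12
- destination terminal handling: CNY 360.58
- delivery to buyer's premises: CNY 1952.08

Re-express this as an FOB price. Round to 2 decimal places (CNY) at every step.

FOB price: CNY 93468.41

Not relevant to the conversion: export clearance — on the seller under both DAP and FOB; already in the DAP price and stays in the FOB price.
From DAP to FOB, the seller no longer bears: freight, insurance, destination terminal, delivery.
FOB price = 100806.26 − 4663.07 − 362.12 − 360.58 − 1952.08 = 93468.41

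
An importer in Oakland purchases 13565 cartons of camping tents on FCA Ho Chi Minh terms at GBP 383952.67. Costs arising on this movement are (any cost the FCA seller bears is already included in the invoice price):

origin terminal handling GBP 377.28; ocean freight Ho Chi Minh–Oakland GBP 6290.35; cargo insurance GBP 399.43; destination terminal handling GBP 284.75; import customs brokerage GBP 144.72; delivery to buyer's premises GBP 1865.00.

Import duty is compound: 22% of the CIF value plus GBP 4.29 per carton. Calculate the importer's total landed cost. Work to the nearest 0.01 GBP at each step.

FCA: the seller delivers export-cleared goods to the carrier; the buyer bears costs from that point.
CIF value = FCA price + origin terminal + freight + insurance = 383952.67 + 377.28 + 6290.35 + 399.43 = 391019.73
Ad valorem component: 391019.73 × 22% = 86024.34
Specific component: 13565 × 4.29 = 58193.85
Import duty = 86024.34 + 58193.85 = 144218.19
Buyer bears: origin terminal 377.28 + freight 6290.35 + insurance 399.43 + destination terminal 284.75 + brokerage 144.72 + delivery 1865.00 + duty 144218.19 = 153579.72
Landed cost = invoice 383952.67 + 153579.72 = 537532.39

Total landed cost: GBP 537532.39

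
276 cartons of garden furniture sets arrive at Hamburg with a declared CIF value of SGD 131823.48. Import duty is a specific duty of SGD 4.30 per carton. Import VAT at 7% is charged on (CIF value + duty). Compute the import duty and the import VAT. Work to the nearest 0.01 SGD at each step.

Import duty: SGD 1186.80; import VAT: SGD 9310.72

Import duty = 276 × 4.30 = 1186.80
VAT base = CIF + duty = 131823.48 + 1186.80 = 133010.28
Import VAT = 133010.28 × 7% = 9310.72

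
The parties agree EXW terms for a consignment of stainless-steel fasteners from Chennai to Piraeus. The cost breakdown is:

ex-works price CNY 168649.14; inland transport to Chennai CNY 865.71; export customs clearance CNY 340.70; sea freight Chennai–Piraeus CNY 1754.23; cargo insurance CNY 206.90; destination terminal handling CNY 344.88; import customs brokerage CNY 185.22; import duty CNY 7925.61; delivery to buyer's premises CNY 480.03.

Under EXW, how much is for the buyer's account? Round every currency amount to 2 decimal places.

Buyer's account: CNY 12103.28

EXW: the seller makes goods available at their premises; the buyer bears all onward costs.
Seller's account: goods 168649.14 = 168649.14
Buyer's account: inland to port 865.71 + export clearance 340.70 + freight 1754.23 + insurance 206.90 + destination terminal 344.88 + brokerage 185.22 + duty 7925.61 + delivery 480.03 = 12103.28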